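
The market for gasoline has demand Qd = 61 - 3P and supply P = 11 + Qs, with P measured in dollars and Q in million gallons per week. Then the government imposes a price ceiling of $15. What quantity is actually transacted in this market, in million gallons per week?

Rearranging supply gives Qs = P - 11. Equilibrium: 61 - 3P = P - 11, so 72 = 4P and P* = 18, Q* = 7.
Since 15 < 18, the ceiling is binding.
At P = 15: Qd = 61 - 3·15 = 16 and Qs = 15 - 11 = 4.
The quantity actually transacted is the short side, supply: 4.

4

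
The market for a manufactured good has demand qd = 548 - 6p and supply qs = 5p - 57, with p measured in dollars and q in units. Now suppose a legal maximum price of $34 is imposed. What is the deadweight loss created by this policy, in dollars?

Setting quantity demanded equal to quantity supplied, 548 - 6p = 5p - 57, gives p* = 55 and q* = 218.
The ceiling of 34 is below the equilibrium price 55, so it binds.
At p = 34: qd = 548 - 6·34 = 344 and qs = 5·34 - 57 = 113.
Quantity traded falls to 113. At q = 113 the demand price is (548 - 113)/6 = 72.5 and the supply price is (57 + 113)/5 = 34.
Deadweight loss = ½ · (72.5 - 34) · (218 - 113) = ½ · 38.5 · 105 = 2021.25.

2021.25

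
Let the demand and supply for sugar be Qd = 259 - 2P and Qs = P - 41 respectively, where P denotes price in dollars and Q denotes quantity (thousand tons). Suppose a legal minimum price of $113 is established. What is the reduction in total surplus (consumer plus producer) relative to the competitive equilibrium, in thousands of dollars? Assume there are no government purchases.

Setting quantity demanded equal to quantity supplied, 259 - 2P = P - 41, gives P* = 100 and Q* = 59.
Because the floor (113) lies above the market-clearing price, it is binding.
At P = 113: Qd = 259 - 2·113 = 33 and Qs = 113 - 41 = 72.
Quantity traded falls to 33. At Q = 33 the demand price is (259 - 33)/2 = 113 and the supply price is 41 + 33 = 74.
Deadweight loss = ½ · (113 - 74) · (59 - 33) = ½ · 39 · 26 = 507.

507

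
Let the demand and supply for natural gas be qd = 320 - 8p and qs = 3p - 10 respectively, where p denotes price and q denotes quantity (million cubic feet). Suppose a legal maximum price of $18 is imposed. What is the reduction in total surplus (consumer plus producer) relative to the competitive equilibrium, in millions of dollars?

297

Setting quantity demanded equal to quantity supplied, 320 - 8p = 3p - 10, gives p* = 30 and q* = 80.
Because the ceiling (18) lies below the market-clearing price, it is binding.
At p = 18: qd = 320 - 8·18 = 176 and qs = 3·18 - 10 = 44.
Quantity traded falls to 44. At q = 44 the demand price is (320 - 44)/8 = 34.5 and the supply price is (10 + 44)/3 = 18.
Deadweight loss = ½ · (34.5 - 18) · (80 - 44) = ½ · 16.5 · 36 = 297.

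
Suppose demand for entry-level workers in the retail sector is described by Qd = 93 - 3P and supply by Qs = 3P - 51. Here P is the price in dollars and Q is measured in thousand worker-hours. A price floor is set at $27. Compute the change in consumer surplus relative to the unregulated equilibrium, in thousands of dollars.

Without the control the market clears where 93 - 3P = 3P - 51, i.e. P* = 24 and Q* = 21.
Since 27 > 24, the floor is binding.
At P = 27: Qd = 93 - 3·27 = 12 and Qs = 3·27 - 51 = 30.
Consumer surplus without the control is ½ · (31 - 24) · 21 = 73.5.
With the floor, consumers buy 12 units at 27, so CS = ½ · (31 - 27) · 12 = 24.
Change in consumer surplus = 24 - 73.5 = -49.5.

-49.5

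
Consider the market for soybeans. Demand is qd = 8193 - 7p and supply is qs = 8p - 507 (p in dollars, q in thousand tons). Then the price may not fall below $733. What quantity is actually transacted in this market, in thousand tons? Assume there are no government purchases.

3062

Equilibrium: 8193 - 7p = 8p - 507, so 8700 = 15p and p* = 580, q* = 4133.
Since 733 > 580, the floor is binding.
At p = 733: qd = 8193 - 7·733 = 3062 and qs = 8·733 - 507 = 5357.
The quantity actually transacted is the short side, demand: 3062.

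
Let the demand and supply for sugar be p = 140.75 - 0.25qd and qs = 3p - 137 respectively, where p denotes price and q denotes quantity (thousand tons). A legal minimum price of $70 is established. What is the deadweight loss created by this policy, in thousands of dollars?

0

Rearranging demand gives qd = 563 - 4p. In a free market, 563 - 4p = 3p - 137 gives the equilibrium p* = 100, q* = 163.
The floor of 70 is below the equilibrium price 100, so it is not binding; the market clears at p* = 100, q* = 163.
Since the control does not bind, no trades are prevented and deadweight loss is zero.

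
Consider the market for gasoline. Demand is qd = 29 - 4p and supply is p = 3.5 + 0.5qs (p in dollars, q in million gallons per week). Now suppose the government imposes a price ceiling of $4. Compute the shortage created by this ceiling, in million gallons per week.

12

Rearranging supply gives qs = 2p - 7. In a free market, 29 - 4p = 2p - 7 gives the equilibrium p* = 6, q* = 5.
Because the ceiling (4) lies below the market-clearing price, it is binding.
At p = 4: qd = 29 - 4·4 = 13 and qs = 2·4 - 7 = 1.
Shortage = qd - qs = 13 - 1 = 12.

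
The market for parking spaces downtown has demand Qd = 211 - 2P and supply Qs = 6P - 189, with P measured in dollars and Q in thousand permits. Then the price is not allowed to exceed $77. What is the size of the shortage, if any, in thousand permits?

In a free market, 211 - 2P = 6P - 189 gives the equilibrium P* = 50, Q* = 111.
Since 77 is above P* = 50, the ceiling does not bind and the free-market outcome prevails.
Since the control does not bind, there is no shortage.

0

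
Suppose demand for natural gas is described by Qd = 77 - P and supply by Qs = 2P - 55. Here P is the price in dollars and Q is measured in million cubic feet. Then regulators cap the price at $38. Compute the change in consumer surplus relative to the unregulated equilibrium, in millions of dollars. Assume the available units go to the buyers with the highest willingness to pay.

Equilibrium: 77 - P = 2P - 55, so 132 = 3P and P* = 44, Q* = 33.
The ceiling of 38 is below the equilibrium price 44, so it binds.
At P = 38: Qd = 77 - 38 = 39 and Qs = 2·38 - 55 = 21.
Consumer surplus without the control is ½ · (77 - 44) · 33 = 544.5.
With the ceiling, 21 units are sold at 38 (assume they go to the highest-value buyers). The demand price at Q = 21 is 56, so CS = ½ · [(77 - 38) + (56 - 38)] · 21 = 598.5.
Change in consumer surplus = 598.5 - 544.5 = 54.

54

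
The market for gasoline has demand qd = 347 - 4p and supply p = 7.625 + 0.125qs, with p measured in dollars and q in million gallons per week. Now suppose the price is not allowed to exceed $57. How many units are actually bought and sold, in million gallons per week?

Rearranging supply gives qs = 8p - 61. Equilibrium: 347 - 4p = 8p - 61, so 408 = 12p and p* = 34, q* = 211.
The ceiling of 57 is above the equilibrium price 34, so it is not binding; the market clears at p* = 34, q* = 211.

211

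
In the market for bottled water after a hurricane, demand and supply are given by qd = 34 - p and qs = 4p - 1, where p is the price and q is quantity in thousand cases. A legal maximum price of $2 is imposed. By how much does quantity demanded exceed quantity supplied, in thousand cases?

25

Setting quantity demanded equal to quantity supplied, 34 - p = 4p - 1, gives p* = 7 and q* = 27.
Since 2 < 7, the ceiling is binding.
At p = 2: qd = 34 - 2 = 32 and qs = 4·2 - 1 = 7.
Shortage = qd - qs = 32 - 7 = 25.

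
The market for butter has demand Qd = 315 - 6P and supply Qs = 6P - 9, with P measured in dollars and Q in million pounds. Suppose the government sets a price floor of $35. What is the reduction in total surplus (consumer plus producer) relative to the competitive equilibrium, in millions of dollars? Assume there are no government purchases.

Equilibrium: 315 - 6P = 6P - 9, so 324 = 12P and P* = 27, Q* = 153.
Since 35 > 27, the floor is binding.
At P = 35: Qd = 315 - 6·35 = 105 and Qs = 6·35 - 9 = 201.
Quantity traded falls to 105. At Q = 105 the demand price is (315 - 105)/6 = 35 and the supply price is (9 + 105)/6 = 19.
Deadweight loss = ½ · (35 - 19) · (153 - 105) = ½ · 16 · 48 = 384.

384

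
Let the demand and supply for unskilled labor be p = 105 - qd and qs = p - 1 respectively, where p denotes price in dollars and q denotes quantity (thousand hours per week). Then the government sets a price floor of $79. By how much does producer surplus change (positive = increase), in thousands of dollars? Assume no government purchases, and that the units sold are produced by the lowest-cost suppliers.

Rearranging demand gives qd = 105 - p. Equilibrium: 105 - p = p - 1, so 106 = 2p and p* = 53, q* = 52.
Since 79 > 53, the floor is binding.
At p = 79: qd = 105 - 79 = 26 and qs = 79 - 1 = 78.
Producer surplus without the control is ½ · (53 - 1) · 52 = 1352.
With the floor, 26 units are sold at 79. The supply price at q = 26 is 27, so PS = ½ · [(79 - 1) + (79 - 27)] · 26 = 1690.
Change in producer surplus = 1690 - 1352 = 338.

338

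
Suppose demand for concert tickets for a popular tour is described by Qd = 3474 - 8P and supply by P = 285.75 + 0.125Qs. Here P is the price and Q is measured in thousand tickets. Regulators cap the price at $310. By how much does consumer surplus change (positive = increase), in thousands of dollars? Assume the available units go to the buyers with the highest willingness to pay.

Rearranging supply gives Qs = 8P - 2286. Setting quantity demanded equal to quantity supplied, 3474 - 8P = 8P - 2286, gives P* = 360 and Q* = 594.
Because the ceiling (310) lies below the market-clearing price, it is binding.
At P = 310: Qd = 3474 - 8·310 = 994 and Qs = 8·310 - 2286 = 194.
Consumer surplus without the control is ½ · (434.25 - 360) · 594 = 22052.25.
With the ceiling, 194 units are sold at 310 (assume they go to the highest-value buyers). The demand price at Q = 194 is 410, so CS = ½ · [(434.25 - 310) + (410 - 310)] · 194 = 21752.25.
Change in consumer surplus = 21752.25 - 22052.25 = -300.

-300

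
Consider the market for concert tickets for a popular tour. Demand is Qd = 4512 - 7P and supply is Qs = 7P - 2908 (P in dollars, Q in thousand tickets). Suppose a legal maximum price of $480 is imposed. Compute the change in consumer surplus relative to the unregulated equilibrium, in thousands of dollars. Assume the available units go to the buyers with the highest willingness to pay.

13850

Equilibrium: 4512 - 7P = 7P - 2908, so 7420 = 14P and P* = 530, Q* = 802.
Because the ceiling (480) lies below the market-clearing price, it is binding.
At P = 480: Qd = 4512 - 7·480 = 1152 and Qs = 7·480 - 2908 = 452.
Consumer surplus without the control is ½ · (4512/7 - 530) · 802 = 321602/7.
With the ceiling, 452 units are sold at 480 (assume they go to the highest-value buyers). The demand price at Q = 452 is 580, so CS = ½ · [(4512/7 - 480) + (580 - 480)] · 452 = 418552/7.
Change in consumer surplus = 418552/7 - 321602/7 = 13850.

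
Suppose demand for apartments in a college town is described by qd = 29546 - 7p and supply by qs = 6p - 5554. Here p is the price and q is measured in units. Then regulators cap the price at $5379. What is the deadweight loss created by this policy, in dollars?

Without the control the market clears where 29546 - 7p = 6p - 5554, i.e. p* = 2700 and q* = 10646.
Since 5379 is above p* = 2700, the ceiling does not bind and the free-market outcome prevails.
Since the control does not bind, no trades are prevented and deadweight loss is zero.

0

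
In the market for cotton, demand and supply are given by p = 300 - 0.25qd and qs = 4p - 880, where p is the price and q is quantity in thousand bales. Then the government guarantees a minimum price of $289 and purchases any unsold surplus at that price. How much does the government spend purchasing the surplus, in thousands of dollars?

Rearranging demand gives qd = 1200 - 4p. In a free market, 1200 - 4p = 4p - 880 gives the equilibrium p* = 260, q* = 160.
The floor of 289 is above the equilibrium price 260, so it binds.
At p = 289: qd = 1200 - 4·289 = 44 and qs = 4·289 - 880 = 276.
Surplus = qs - qd = 232.
Government expenditure = surplus × support price = 232 × 289 = 67048.

67048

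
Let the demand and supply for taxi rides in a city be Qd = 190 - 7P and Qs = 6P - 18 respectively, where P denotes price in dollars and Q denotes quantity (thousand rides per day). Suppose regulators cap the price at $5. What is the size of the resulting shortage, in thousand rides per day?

143

Equilibrium: 190 - 7P = 6P - 18, so 208 = 13P and P* = 16, Q* = 78.
Since 5 < 16, the ceiling is binding.
At P = 5: Qd = 190 - 7·5 = 155 and Qs = 6·5 - 18 = 12.
Shortage = Qd - Qs = 155 - 12 = 143.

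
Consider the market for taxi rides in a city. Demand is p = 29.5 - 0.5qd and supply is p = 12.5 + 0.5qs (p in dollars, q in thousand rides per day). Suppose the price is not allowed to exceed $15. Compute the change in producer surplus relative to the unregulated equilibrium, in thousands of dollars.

Rearranging demand gives qd = 59 - 2p; rearranging supply gives qs = 2p - 25. Equilibrium: 59 - 2p = 2p - 25, so 84 = 4p and p* = 21, q* = 17.
Because the ceiling (15) lies below the market-clearing price, it is binding.
At p = 15: qd = 59 - 2·15 = 29 and qs = 2·15 - 25 = 5.
Producer surplus without the control is ½ · (21 - 12.5) · 17 = 72.25.
With the ceiling, producers sell 5 units at 15, so PS = ½ · (15 - 12.5) · 5 = 6.25.
Change in producer surplus = 6.25 - 72.25 = -66.

-66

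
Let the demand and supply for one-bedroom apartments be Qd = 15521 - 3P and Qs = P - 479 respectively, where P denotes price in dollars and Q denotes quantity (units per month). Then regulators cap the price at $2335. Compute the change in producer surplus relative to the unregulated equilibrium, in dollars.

Equilibrium: 15521 - 3P = P - 479, so 16000 = 4P and P* = 4000, Q* = 3521.
Since 2335 < 4000, the ceiling is binding.
At P = 2335: Qd = 15521 - 3·2335 = 8516 and Qs = 2335 - 479 = 1856.
Producer surplus without the control is ½ · (4000 - 479) · 3521 = 6198720.5.
With the ceiling, producers sell 1856 units at 2335, so PS = ½ · (2335 - 479) · 1856 = 1722368.
Change in producer surplus = 1722368 - 6198720.5 = -4476352.5.

-4476352.5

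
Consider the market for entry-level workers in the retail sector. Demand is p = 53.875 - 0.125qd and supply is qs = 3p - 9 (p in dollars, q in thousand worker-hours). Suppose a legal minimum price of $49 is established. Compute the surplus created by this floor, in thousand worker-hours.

99

Rearranging demand gives qd = 431 - 8p. Equilibrium: 431 - 8p = 3p - 9, so 440 = 11p and p* = 40, q* = 111.
Since 49 > 40, the floor is binding.
At p = 49: qd = 431 - 8·49 = 39 and qs = 3·49 - 9 = 138.
Surplus = qs - qd = 138 - 39 = 99.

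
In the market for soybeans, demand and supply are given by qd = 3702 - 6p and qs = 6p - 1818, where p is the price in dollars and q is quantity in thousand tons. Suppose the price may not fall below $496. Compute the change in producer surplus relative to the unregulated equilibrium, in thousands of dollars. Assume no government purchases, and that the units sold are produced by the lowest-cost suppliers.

22248

Without the control the market clears where 3702 - 6p = 6p - 1818, i.e. p* = 460 and q* = 942.
Since 496 > 460, the floor is binding.
At p = 496: qd = 3702 - 6·496 = 726 and qs = 6·496 - 1818 = 1158.
Producer surplus without the control is ½ · (460 - 303) · 942 = 73947.
With the floor, 726 units are sold at 496. The supply price at q = 726 is 424, so PS = ½ · [(496 - 303) + (496 - 424)] · 726 = 96195.
Change in producer surplus = 96195 - 73947 = 22248.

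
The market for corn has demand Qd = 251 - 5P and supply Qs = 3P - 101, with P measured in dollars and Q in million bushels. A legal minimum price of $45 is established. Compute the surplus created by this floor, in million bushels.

In a free market, 251 - 5P = 3P - 101 gives the equilibrium P* = 44, Q* = 31.
The floor of 45 is above the equilibrium price 44, so it binds.
At P = 45: Qd = 251 - 5·45 = 26 and Qs = 3·45 - 101 = 34.
Surplus = Qs - Qd = 34 - 26 = 8.

8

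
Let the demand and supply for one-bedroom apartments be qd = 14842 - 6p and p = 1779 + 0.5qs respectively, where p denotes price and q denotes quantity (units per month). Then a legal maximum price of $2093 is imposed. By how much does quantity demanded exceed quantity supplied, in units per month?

1656

Rearranging supply gives qs = 2p - 3558. Without the control the market clears where 14842 - 6p = 2p - 3558, i.e. p* = 2300 and q* = 1042.
Because the ceiling (2093) lies below the market-clearing price, it is binding.
At p = 2093: qd = 14842 - 6·2093 = 2284 and qs = 2·2093 - 3558 = 628.
Shortage = qd - qs = 2284 - 628 = 1656.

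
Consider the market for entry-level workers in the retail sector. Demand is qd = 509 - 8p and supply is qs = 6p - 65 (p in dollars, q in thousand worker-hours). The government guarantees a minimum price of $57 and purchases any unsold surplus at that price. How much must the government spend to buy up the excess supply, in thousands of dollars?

Setting quantity demanded equal to quantity supplied, 509 - 8p = 6p - 65, gives p* = 41 and q* = 181.
The floor of 57 is above the equilibrium price 41, so it binds.
At p = 57: qd = 509 - 8·57 = 53 and qs = 6·57 - 65 = 277.
Surplus = qs - qd = 224.
Government expenditure = surplus × support price = 224 × 57 = 12768.

12768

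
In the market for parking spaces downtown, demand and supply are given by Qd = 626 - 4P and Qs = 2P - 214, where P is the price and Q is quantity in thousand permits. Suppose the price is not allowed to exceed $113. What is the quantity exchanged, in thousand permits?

Setting quantity demanded equal to quantity supplied, 626 - 4P = 2P - 214, gives P* = 140 and Q* = 66.
Since 113 < 140, the ceiling is binding.
At P = 113: Qd = 626 - 4·113 = 174 and Qs = 2·113 - 214 = 12.
The quantity actually transacted is the short side, supply: 12.

12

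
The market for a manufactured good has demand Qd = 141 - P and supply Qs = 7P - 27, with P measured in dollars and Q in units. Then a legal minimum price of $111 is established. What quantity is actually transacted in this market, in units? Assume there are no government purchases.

30

Without the control the market clears where 141 - P = 7P - 27, i.e. P* = 21 and Q* = 120.
Because the floor (111) lies above the market-clearing price, it is binding.
At P = 111: Qd = 141 - 111 = 30 and Qs = 7·111 - 27 = 750.
The quantity actually transacted is the short side, demand: 30.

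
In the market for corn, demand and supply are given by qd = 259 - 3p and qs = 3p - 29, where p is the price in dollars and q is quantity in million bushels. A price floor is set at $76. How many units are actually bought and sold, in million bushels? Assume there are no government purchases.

31

Without the control the market clears where 259 - 3p = 3p - 29, i.e. p* = 48 and q* = 115.
The floor of 76 is above the equilibrium price 48, so it binds.
At p = 76: qd = 259 - 3·76 = 31 and qs = 3·76 - 29 = 199.
The quantity actually transacted is the short side, demand: 31.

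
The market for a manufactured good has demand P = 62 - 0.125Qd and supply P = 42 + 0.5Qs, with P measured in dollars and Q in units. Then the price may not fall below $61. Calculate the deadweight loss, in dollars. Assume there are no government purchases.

180

Rearranging demand gives Qd = 496 - 8P; rearranging supply gives Qs = 2P - 84. Without the control the market clears where 496 - 8P = 2P - 84, i.e. P* = 58 and Q* = 32.
Because the floor (61) lies above the market-clearing price, it is binding.
At P = 61: Qd = 496 - 8·61 = 8 and Qs = 2·61 - 84 = 38.
Quantity traded falls to 8. At Q = 8 the demand price is (496 - 8)/8 = 61 and the supply price is (84 + 8)/2 = 46.
Deadweight loss = ½ · (61 - 46) · (32 - 8) = ½ · 15 · 24 = 180.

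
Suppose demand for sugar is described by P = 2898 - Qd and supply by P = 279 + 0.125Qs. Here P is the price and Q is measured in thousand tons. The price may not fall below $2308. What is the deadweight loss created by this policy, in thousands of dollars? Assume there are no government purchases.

1699112.25

Rearranging demand gives Qd = 2898 - P; rearranging supply gives Qs = 8P - 2232. Without the control the market clears where 2898 - P = 8P - 2232, i.e. P* = 570 and Q* = 2328.
Because the floor (2308) lies above the market-clearing price, it is binding.
At P = 2308: Qd = 2898 - 2308 = 590 and Qs = 8·2308 - 2232 = 16232.
Quantity traded falls to 590. At Q = 590 the demand price is 2898 - 590 = 2308 and the supply price is (2232 + 590)/8 = 352.75.
Deadweight loss = ½ · (2308 - 352.75) · (2328 - 590) = ½ · 1955.25 · 1738 = 1699112.25.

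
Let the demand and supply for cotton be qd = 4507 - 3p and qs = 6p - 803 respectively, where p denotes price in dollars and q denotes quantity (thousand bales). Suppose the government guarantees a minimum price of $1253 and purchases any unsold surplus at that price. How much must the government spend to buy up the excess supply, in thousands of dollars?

7476651

In a free market, 4507 - 3p = 6p - 803 gives the equilibrium p* = 590, q* = 2737.
Since 1253 > 590, the floor is binding.
At p = 1253: qd = 4507 - 3·1253 = 748 and qs = 6·1253 - 803 = 6715.
Surplus = qs - qd = 5967.
Government expenditure = surplus × support price = 5967 × 1253 = 7476651.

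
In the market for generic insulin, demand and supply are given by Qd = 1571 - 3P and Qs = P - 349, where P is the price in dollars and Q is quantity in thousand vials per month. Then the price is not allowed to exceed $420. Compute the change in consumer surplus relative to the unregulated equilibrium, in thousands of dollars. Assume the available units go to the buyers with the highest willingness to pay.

3660

Equilibrium: 1571 - 3P = P - 349, so 1920 = 4P and P* = 480, Q* = 131.
Since 420 < 480, the ceiling is binding.
At P = 420: Qd = 1571 - 3·420 = 311 and Qs = 420 - 349 = 71.
Consumer surplus without the control is ½ · (1571/3 - 480) · 131 = 17161/6.
With the ceiling, 71 units are sold at 420 (assume they go to the highest-value buyers). The demand price at Q = 71 is 500, so CS = ½ · [(1571/3 - 420) + (500 - 420)] · 71 = 39121/6.
Change in consumer surplus = 39121/6 - 17161/6 = 3660.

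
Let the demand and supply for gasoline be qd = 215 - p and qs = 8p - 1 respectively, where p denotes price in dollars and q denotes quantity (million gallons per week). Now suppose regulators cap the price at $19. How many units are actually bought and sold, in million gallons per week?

151

Equilibrium: 215 - p = 8p - 1, so 216 = 9p and p* = 24, q* = 191.
Since 19 < 24, the ceiling is binding.
At p = 19: qd = 215 - 19 = 196 and qs = 8·19 - 1 = 151.
The quantity actually transacted is the short side, supply: 151.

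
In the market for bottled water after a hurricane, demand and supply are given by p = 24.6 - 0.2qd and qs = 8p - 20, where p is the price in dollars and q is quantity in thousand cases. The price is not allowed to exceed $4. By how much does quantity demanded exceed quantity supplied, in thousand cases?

91

Rearranging demand gives qd = 123 - 5p. In a free market, 123 - 5p = 8p - 20 gives the equilibrium p* = 11, q* = 68.
Since 4 < 11, the ceiling is binding.
At p = 4: qd = 123 - 5·4 = 103 and qs = 8·4 - 20 = 12.
Shortage = qd - qs = 103 - 12 = 91.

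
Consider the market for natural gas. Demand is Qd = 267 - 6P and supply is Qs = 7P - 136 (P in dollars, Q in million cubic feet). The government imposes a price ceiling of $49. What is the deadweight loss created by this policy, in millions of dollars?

0

Setting quantity demanded equal to quantity supplied, 267 - 6P = 7P - 136, gives P* = 31 and Q* = 81.
Since 49 is above P* = 31, the ceiling does not bind and the free-market outcome prevails.
Since the control does not bind, no trades are prevented and deadweight loss is zero.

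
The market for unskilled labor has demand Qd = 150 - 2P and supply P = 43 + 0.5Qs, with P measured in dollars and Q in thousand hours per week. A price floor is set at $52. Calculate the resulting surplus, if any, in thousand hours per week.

0

Rearranging supply gives Qs = 2P - 86. Without the control the market clears where 150 - 2P = 2P - 86, i.e. P* = 59 and Q* = 32.
Since 52 is below P* = 59, the floor does not bind and the free-market outcome prevails.
Since the control does not bind, there is no surplus.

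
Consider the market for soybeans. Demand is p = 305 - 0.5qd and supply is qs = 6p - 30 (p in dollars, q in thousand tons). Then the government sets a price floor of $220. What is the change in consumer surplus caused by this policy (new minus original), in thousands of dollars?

Rearranging demand gives qd = 610 - 2p. Equilibrium: 610 - 2p = 6p - 30, so 640 = 8p and p* = 80, q* = 450.
The floor of 220 is above the equilibrium price 80, so it binds.
At p = 220: qd = 610 - 2·220 = 170 and qs = 6·220 - 30 = 1290.
Consumer surplus without the control is ½ · (305 - 80) · 450 = 50625.
With the floor, consumers buy 170 units at 220, so CS = ½ · (305 - 220) · 170 = 7225.
Change in consumer surplus = 7225 - 50625 = -43400.

-43400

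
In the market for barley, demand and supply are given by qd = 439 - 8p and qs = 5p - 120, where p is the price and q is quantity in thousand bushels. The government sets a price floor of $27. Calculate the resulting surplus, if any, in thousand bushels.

0

Setting quantity demanded equal to quantity supplied, 439 - 8p = 5p - 120, gives p* = 43 and q* = 95.
The floor of 27 is below the equilibrium price 43, so it is not binding; the market clears at p* = 43, q* = 95.
Since the control does not bind, there is no surplus.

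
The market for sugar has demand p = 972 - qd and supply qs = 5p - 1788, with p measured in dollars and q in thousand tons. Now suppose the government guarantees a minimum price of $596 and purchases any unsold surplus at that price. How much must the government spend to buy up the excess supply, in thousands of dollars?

486336

Rearranging demand gives qd = 972 - p. Without the control the market clears where 972 - p = 5p - 1788, i.e. p* = 460 and q* = 512.
The floor of 596 is above the equilibrium price 460, so it binds.
At p = 596: qd = 972 - 596 = 376 and qs = 5·596 - 1788 = 1192.
Surplus = qs - qd = 816.
Government expenditure = surplus × support price = 816 × 596 = 486336.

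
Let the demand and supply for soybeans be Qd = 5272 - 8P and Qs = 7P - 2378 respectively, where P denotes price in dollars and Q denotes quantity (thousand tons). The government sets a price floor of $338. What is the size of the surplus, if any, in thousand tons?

In a free market, 5272 - 8P = 7P - 2378 gives the equilibrium P* = 510, Q* = 1192.
Since 338 is below P* = 510, the floor does not bind and the free-market outcome prevails.
Since the control does not bind, there is no surplus.

0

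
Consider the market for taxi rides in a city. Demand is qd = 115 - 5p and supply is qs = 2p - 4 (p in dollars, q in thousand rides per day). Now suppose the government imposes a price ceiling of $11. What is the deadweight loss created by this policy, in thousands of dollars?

50.4

Equilibrium: 115 - 5p = 2p - 4, so 119 = 7p and p* = 17, q* = 30.
Since 11 < 17, the ceiling is binding.
At p = 11: qd = 115 - 5·11 = 60 and qs = 2·11 - 4 = 18.
Quantity traded falls to 18. At q = 18 the demand price is (115 - 18)/5 = 19.4 and the supply price is (4 + 18)/2 = 11.
Deadweight loss = ½ · (19.4 - 11) · (30 - 18) = ½ · 8.4 · 12 = 50.4.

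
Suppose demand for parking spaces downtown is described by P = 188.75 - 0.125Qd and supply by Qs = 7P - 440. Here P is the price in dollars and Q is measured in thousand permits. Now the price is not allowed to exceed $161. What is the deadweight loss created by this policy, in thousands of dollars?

0

Rearranging demand gives Qd = 1510 - 8P. In a free market, 1510 - 8P = 7P - 440 gives the equilibrium P* = 130, Q* = 470.
Since 161 is above P* = 130, the ceiling does not bind and the free-market outcome prevails.
Since the control does not bind, no trades are prevented and deadweight loss is zero.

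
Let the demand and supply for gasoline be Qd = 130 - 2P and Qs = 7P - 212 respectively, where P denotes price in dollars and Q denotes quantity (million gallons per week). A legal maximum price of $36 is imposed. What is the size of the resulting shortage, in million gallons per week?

Setting quantity demanded equal to quantity supplied, 130 - 2P = 7P - 212, gives P* = 38 and Q* = 54.
The ceiling of 36 is below the equilibrium price 38, so it binds.
At P = 36: Qd = 130 - 2·36 = 58 and Qs = 7·36 - 212 = 40.
Shortage = Qd - Qs = 58 - 40 = 18.

18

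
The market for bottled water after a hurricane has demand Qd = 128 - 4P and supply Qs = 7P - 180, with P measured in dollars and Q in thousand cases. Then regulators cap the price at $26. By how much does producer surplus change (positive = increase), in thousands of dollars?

Equilibrium: 128 - 4P = 7P - 180, so 308 = 11P and P* = 28, Q* = 16.
Since 26 < 28, the ceiling is binding.
At P = 26: Qd = 128 - 4·26 = 24 and Qs = 7·26 - 180 = 2.
Producer surplus without the control is ½ · (28 - 180/7) · 16 = 128/7.
With the ceiling, producers sell 2 units at 26, so PS = ½ · (26 - 180/7) · 2 = 2/7.
Change in producer surplus = 2/7 - 128/7 = -18.

-18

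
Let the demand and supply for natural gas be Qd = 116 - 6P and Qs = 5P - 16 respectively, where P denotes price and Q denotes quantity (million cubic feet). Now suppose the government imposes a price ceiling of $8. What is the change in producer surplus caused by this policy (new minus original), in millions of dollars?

Setting quantity demanded equal to quantity supplied, 116 - 6P = 5P - 16, gives P* = 12 and Q* = 44.
The ceiling of 8 is below the equilibrium price 12, so it binds.
At P = 8: Qd = 116 - 6·8 = 68 and Qs = 5·8 - 16 = 24.
Producer surplus without the control is ½ · (12 - 3.2) · 44 = 193.6.
With the ceiling, producers sell 24 units at 8, so PS = ½ · (8 - 3.2) · 24 = 57.6.
Change in producer surplus = 57.6 - 193.6 = -136.

-136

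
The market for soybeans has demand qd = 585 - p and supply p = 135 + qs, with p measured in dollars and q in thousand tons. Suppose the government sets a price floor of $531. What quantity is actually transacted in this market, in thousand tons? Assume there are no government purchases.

Rearranging supply gives qs = p - 135. Setting quantity demanded equal to quantity supplied, 585 - p = p - 135, gives p* = 360 and q* = 225.
Since 531 > 360, the floor is binding.
At p = 531: qd = 585 - 531 = 54 and qs = 531 - 135 = 396.
The quantity actually transacted is the short side, demand: 54.

54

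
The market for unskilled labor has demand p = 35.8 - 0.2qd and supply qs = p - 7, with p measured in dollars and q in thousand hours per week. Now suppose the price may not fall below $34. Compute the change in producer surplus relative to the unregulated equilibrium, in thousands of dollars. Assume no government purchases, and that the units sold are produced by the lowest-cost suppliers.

Rearranging demand gives qd = 179 - 5p. Without the control the market clears where 179 - 5p = p - 7, i.e. p* = 31 and q* = 24.
Because the floor (34) lies above the market-clearing price, it is binding.
At p = 34: qd = 179 - 5·34 = 9 and qs = 34 - 7 = 27.
Producer surplus without the control is ½ · (31 - 7) · 24 = 288.
With the floor, 9 units are sold at 34. The supply price at q = 9 is 16, so PS = ½ · [(34 - 7) + (34 - 16)] · 9 = 202.5.
Change in producer surplus = 202.5 - 288 = -85.5.

-85.5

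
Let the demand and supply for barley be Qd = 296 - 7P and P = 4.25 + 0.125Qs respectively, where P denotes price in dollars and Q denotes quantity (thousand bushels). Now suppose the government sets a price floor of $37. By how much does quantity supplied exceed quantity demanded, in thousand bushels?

225

Rearranging supply gives Qs = 8P - 34. Setting quantity demanded equal to quantity supplied, 296 - 7P = 8P - 34, gives P* = 22 and Q* = 142.
The floor of 37 is above the equilibrium price 22, so it binds.
At P = 37: Qd = 296 - 7·37 = 37 and Qs = 8·37 - 34 = 262.
Surplus = Qs - Qd = 262 - 37 = 225.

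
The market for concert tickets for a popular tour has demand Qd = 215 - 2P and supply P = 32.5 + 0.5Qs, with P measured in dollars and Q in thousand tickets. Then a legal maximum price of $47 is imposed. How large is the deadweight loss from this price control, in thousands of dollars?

Rearranging supply gives Qs = 2P - 65. Without the control the market clears where 215 - 2P = 2P - 65, i.e. P* = 70 and Q* = 75.
Because the ceiling (47) lies below the market-clearing price, it is binding.
At P = 47: Qd = 215 - 2·47 = 121 and Qs = 2·47 - 65 = 29.
Quantity traded falls to 29. At Q = 29 the demand price is (215 - 29)/2 = 93 and the supply price is (65 + 29)/2 = 47.
Deadweight loss = ½ · (93 - 47) · (75 - 29) = ½ · 46 · 46 = 1058.

1058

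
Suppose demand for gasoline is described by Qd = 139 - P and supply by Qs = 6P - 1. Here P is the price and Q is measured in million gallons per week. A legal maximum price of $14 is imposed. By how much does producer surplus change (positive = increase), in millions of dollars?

-606

In a free market, 139 - P = 6P - 1 gives the equilibrium P* = 20, Q* = 119.
Since 14 < 20, the ceiling is binding.
At P = 14: Qd = 139 - 14 = 125 and Qs = 6·14 - 1 = 83.
Producer surplus without the control is ½ · (20 - 1/6) · 119 = 14161/12.
With the ceiling, producers sell 83 units at 14, so PS = ½ · (14 - 1/6) · 83 = 6889/12.
Change in producer surplus = 6889/12 - 14161/12 = -606.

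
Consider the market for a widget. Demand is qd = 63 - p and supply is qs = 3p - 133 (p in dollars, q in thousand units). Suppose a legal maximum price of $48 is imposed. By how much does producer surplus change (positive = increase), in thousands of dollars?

Setting quantity demanded equal to quantity supplied, 63 - p = 3p - 133, gives p* = 49 and q* = 14.
Since 48 < 49, the ceiling is binding.
At p = 48: qd = 63 - 48 = 15 and qs = 3·48 - 133 = 11.
Producer surplus without the control is ½ · (49 - 133/3) · 14 = 98/3.
With the ceiling, producers sell 11 units at 48, so PS = ½ · (48 - 133/3) · 11 = 121/6.
Change in producer surplus = 121/6 - 98/3 = -12.5.

-12.5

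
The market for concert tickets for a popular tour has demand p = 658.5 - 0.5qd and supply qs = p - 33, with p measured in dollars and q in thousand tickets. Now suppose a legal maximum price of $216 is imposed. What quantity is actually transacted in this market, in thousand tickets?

183

Rearranging demand gives qd = 1317 - 2p. Without the control the market clears where 1317 - 2p = p - 33, i.e. p* = 450 and q* = 417.
Because the ceiling (216) lies below the market-clearing price, it is binding.
At p = 216: qd = 1317 - 2·216 = 885 and qs = 216 - 33 = 183.
The quantity actually transacted is the short side, supply: 183.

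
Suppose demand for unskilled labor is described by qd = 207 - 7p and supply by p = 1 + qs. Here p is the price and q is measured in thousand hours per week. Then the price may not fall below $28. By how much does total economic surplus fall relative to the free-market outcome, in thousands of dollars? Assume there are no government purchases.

Rearranging supply gives qs = p - 1. In a free market, 207 - 7p = p - 1 gives the equilibrium p* = 26, q* = 25.
The floor of 28 is above the equilibrium price 26, so it binds.
At p = 28: qd = 207 - 7·28 = 11 and qs = 28 - 1 = 27.
Quantity traded falls to 11. At q = 11 the demand price is (207 - 11)/7 = 28 and the supply price is 1 + 11 = 12.
Deadweight loss = ½ · (28 - 12) · (25 - 11) = ½ · 16 · 14 = 112.

112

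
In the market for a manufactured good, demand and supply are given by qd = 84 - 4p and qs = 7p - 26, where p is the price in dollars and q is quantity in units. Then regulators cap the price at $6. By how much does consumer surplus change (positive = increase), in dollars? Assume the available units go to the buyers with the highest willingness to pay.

Setting quantity demanded equal to quantity supplied, 84 - 4p = 7p - 26, gives p* = 10 and q* = 44.
Since 6 < 10, the ceiling is binding.
At p = 6: qd = 84 - 4·6 = 60 and qs = 7·6 - 26 = 16.
Consumer surplus without the control is ½ · (21 - 10) · 44 = 242.
With the ceiling, 16 units are sold at 6 (assume they go to the highest-value buyers). The demand price at q = 16 is 17, so CS = ½ · [(21 - 6) + (17 - 6)] · 16 = 208.
Change in consumer surplus = 208 - 242 = -34.

-34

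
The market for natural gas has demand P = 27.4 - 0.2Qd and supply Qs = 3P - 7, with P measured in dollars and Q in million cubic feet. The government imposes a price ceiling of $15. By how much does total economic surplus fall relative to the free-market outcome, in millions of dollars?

21.6

Rearranging demand gives Qd = 137 - 5P. Without the control the market clears where 137 - 5P = 3P - 7, i.e. P* = 18 and Q* = 47.
Since 15 < 18, the ceiling is binding.
At P = 15: Qd = 137 - 5·15 = 62 and Qs = 3·15 - 7 = 38.
Quantity traded falls to 38. At Q = 38 the demand price is (137 - 38)/5 = 19.8 and the supply price is (7 + 38)/3 = 15.
Deadweight loss = ½ · (19.8 - 15) · (47 - 38) = ½ · 4.8 · 9 = 21.6.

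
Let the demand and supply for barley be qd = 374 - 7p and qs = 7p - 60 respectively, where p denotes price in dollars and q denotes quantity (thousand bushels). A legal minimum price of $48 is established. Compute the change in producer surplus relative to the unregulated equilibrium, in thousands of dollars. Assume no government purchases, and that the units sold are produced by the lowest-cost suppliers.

Without the control the market clears where 374 - 7p = 7p - 60, i.e. p* = 31 and q* = 157.
Because the floor (48) lies above the market-clearing price, it is binding.
At p = 48: qd = 374 - 7·48 = 38 and qs = 7·48 - 60 = 276.
Producer surplus without the control is ½ · (31 - 60/7) · 157 = 24649/14.
With the floor, 38 units are sold at 48. The supply price at q = 38 is 14, so PS = ½ · [(48 - 60/7) + (48 - 14)] · 38 = 9766/7.
Change in producer surplus = 9766/7 - 24649/14 = -365.5.

-365.5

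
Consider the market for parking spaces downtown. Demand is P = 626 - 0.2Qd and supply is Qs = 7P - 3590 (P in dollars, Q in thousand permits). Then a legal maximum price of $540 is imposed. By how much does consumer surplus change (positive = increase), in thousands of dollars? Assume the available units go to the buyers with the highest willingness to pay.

Rearranging demand gives Qd = 3130 - 5P. In a free market, 3130 - 5P = 7P - 3590 gives the equilibrium P* = 560, Q* = 330.
The ceiling of 540 is below the equilibrium price 560, so it binds.
At P = 540: Qd = 3130 - 5·540 = 430 and Qs = 7·540 - 3590 = 190.
Consumer surplus without the control is ½ · (626 - 560) · 330 = 10890.
With the ceiling, 190 units are sold at 540 (assume they go to the highest-value buyers). The demand price at Q = 190 is 588, so CS = ½ · [(626 - 540) + (588 - 540)] · 190 = 12730.
Change in consumer surplus = 12730 - 10890 = 1840.

1840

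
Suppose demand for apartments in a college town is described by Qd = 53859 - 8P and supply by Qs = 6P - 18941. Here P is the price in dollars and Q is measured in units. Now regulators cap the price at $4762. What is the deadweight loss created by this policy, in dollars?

In a free market, 53859 - 8P = 6P - 18941 gives the equilibrium P* = 5200, Q* = 12259.
Since 4762 < 5200, the ceiling is binding.
At P = 4762: Qd = 53859 - 8·4762 = 15763 and Qs = 6·4762 - 18941 = 9631.
Quantity traded falls to 9631. At Q = 9631 the demand price is (53859 - 9631)/8 = 5528.5 and the supply price is (18941 + 9631)/6 = 4762.
Deadweight loss = ½ · (5528.5 - 4762) · (12259 - 9631) = ½ · 766.5 · 2628 = 1007181.

1007181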